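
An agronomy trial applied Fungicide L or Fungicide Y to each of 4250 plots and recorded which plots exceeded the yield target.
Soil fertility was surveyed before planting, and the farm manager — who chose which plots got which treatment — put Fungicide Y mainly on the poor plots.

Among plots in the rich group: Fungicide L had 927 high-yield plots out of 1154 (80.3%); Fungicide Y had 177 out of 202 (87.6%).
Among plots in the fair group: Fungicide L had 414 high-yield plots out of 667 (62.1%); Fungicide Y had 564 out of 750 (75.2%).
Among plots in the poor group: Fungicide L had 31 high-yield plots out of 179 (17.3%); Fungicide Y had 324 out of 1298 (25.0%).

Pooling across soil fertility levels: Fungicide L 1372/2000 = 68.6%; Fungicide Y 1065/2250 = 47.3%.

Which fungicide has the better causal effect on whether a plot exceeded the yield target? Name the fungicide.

Soil fertility differs across fungicides for reasons unrelated to any effect of the fungicide itself, and it separately predicts the outcome — a classic confounder. We must compare within soil fertility levels.
Within each level — rich: 80.3% vs 87.6%; fair: 62.1% vs 75.2%; poor: 17.3% vs 25.0% — Fungicide Y is higher every time.

Fungicide Y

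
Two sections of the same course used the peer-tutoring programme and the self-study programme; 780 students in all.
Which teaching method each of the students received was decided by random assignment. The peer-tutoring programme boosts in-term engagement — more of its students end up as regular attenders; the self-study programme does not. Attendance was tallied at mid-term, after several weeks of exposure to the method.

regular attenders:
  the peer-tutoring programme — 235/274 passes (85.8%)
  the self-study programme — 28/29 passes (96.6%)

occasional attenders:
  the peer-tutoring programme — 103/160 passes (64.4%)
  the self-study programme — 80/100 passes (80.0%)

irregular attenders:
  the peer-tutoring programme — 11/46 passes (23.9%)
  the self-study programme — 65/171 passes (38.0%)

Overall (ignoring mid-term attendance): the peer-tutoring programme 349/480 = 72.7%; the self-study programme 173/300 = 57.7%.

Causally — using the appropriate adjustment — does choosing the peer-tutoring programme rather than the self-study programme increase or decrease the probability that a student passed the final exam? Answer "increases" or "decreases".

Within every mid-term attendance level the self-study programme has the higher rate, yet pooled the peer-tutoring programme does — Simpson's reversal.
The distribution of mid-term attendance is itself part of what the teaching method does — it is an intermediate outcome. Holding it fixed would remove that part of the effect; the total effect is the pooled difference.
Pooled: the peer-tutoring programme 72.7% vs the self-study programme 57.7%; the peer-tutoring programme is higher overall.

increases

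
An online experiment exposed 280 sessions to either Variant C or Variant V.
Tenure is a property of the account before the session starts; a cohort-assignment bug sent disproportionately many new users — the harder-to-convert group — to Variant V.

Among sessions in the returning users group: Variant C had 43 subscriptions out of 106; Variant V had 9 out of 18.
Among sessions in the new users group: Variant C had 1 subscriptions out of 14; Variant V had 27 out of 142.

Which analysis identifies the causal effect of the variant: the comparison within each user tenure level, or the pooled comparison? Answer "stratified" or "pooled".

stratified

Nothing the variant does changes user tenure; the imbalance is an allocation artefact. With user tenure also predicting the outcome, the pooled figure is confounded, and the within-stratum comparison is the causal one.
Within each level — returning users: 40.6% vs 50.0%; new users: 7.1% vs 19.0% — Variant V is higher every time.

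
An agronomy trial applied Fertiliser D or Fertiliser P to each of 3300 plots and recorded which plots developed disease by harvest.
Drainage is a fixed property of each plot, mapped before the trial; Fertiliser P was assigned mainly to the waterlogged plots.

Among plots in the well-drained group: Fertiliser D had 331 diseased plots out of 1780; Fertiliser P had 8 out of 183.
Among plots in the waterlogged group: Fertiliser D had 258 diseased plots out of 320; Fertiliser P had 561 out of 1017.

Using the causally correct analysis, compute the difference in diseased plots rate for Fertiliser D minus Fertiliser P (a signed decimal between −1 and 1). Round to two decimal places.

+0.19

Fertiliser P is lower inside every field drainage stratum but Fertiliser D is lower in aggregate. Whether to stratify depends on how field drainage relates to the fertiliser.
The imbalance in field drainage arose from how plots were allocated, not from anything the fertiliser did; and field drainage independently affects the outcome. The pooled gap is confounded — condition on field drainage.
Adjusting over the population distribution of field drainage: 0.595·(0.186−0.044) + 0.405·(0.806−0.552) = +0.188.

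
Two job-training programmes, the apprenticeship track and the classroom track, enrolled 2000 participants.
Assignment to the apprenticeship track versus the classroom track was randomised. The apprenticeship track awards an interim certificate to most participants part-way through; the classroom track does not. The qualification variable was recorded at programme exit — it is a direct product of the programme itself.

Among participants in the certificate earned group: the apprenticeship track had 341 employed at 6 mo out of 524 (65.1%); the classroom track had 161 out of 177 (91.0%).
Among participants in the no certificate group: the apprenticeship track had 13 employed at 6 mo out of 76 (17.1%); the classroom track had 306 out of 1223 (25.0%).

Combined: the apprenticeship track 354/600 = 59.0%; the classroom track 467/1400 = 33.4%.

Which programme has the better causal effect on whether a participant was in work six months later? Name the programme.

the apprenticeship track

Qualification attained during the programme is recorded after the programme and is itself shifted by it — it sits on the causal path from programme to outcome. Conditioning on a mediator would strip out part of the effect we want; the pooled comparison gives the total causal effect.
Pooled: the apprenticeship track 59.0% vs the classroom track 33.4%; the apprenticeship track is higher overall.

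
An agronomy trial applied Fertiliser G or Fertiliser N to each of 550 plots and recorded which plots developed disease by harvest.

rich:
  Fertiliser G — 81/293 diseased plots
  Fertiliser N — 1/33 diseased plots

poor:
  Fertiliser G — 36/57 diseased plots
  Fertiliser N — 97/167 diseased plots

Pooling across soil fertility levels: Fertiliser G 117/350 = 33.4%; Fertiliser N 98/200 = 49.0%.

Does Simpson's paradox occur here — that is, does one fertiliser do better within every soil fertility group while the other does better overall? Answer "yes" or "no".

yes

Within each soil fertility level (rich 27.6% vs 3.0%; poor 63.2% vs 58.1%), Fertiliser N has the lower rate every time. Pooled: 33.4% vs 49.0% — Fertiliser G has the lower rate overall. The two comparisons disagree.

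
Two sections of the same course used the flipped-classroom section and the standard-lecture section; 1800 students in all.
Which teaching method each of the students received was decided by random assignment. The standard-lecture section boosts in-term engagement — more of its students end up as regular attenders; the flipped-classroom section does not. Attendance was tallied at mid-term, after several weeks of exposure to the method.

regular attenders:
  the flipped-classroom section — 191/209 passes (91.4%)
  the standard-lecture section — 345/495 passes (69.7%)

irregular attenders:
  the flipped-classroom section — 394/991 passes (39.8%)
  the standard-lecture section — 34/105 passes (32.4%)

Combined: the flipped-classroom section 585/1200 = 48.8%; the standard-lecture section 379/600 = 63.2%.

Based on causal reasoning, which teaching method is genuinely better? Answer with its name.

the standard-lecture section

the flipped-classroom section is higher inside every mid-term attendance stratum but the standard-lecture section is higher in aggregate. Whether to stratify depends on how mid-term attendance relates to the teaching method.
The distribution of mid-term attendance is itself part of what the teaching method does — it is an intermediate outcome. Holding it fixed would remove that part of the effect; the total effect is the pooled difference.
Pooled: the flipped-classroom section 48.8% vs the standard-lecture section 63.2%; the standard-lecture section is higher overall.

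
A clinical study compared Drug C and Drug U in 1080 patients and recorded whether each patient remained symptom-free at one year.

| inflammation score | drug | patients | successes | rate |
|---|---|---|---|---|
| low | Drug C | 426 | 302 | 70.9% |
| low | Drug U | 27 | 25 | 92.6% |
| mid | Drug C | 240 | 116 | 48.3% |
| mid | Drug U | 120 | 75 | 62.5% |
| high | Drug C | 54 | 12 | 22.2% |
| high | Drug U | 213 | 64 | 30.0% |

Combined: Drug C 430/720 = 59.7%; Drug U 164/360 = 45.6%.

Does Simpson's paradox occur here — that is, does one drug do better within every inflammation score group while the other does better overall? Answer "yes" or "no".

Within each inflammation score level (low 70.9% vs 92.6%; mid 48.3% vs 62.5%; high 22.2% vs 30.0%), Drug U has the higher rate every time. Pooled: 59.7% vs 45.6% — Drug C has the higher rate overall. The two comparisons disagree.

yes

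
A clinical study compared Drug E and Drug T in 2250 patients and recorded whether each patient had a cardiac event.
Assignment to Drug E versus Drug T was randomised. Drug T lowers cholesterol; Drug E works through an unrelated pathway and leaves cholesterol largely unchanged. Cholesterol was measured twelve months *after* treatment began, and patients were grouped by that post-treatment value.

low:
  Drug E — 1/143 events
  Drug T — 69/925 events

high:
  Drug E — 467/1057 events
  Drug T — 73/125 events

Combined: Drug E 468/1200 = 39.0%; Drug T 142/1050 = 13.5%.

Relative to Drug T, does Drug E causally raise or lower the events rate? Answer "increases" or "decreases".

Because the drug influences cholesterol, cholesterol is a post-treatment mediator, not a confounder. Stratifying on it would bias the estimate; the causal effect is the crude pooled difference.
Pooled: Drug E 39.0% vs Drug T 13.5%; Drug T is lower overall.

increases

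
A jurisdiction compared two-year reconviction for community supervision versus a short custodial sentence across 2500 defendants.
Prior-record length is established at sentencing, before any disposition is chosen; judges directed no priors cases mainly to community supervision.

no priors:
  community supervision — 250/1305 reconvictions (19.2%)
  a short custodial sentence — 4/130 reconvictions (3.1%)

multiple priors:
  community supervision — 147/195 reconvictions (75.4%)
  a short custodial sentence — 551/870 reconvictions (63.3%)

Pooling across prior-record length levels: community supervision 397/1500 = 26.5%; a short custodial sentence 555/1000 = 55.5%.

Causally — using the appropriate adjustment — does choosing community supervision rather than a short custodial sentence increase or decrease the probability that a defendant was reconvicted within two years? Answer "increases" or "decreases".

Within every prior-record length level a short custodial sentence has the lower rate, yet pooled community supervision does — Simpson's reversal.
Nothing the disposition does changes prior-record length; the imbalance is an allocation artefact. With prior-record length also predicting the outcome, the pooled figure is confounded, and the within-stratum comparison is the causal one.
Within each level — no priors: 19.2% vs 3.1%; multiple priors: 75.4% vs 63.3% — a short custodial sentence is lower every time.

increases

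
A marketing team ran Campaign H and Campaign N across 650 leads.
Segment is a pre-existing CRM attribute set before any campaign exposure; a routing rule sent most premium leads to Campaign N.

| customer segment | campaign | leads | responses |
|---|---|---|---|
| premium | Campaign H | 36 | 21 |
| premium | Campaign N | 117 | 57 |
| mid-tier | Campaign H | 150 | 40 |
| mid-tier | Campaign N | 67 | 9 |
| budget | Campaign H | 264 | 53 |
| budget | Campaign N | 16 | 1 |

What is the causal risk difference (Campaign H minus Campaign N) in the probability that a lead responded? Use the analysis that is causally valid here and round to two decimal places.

Customer segment is set before the campaign has any effect — it is not caused by the campaign — and it independently drives the outcome. That makes it a confounder, so the causal comparison is within customer segment levels.
Adjusting over the population distribution of customer segment: 0.235·(0.583−0.487) + 0.334·(0.267−0.134) + 0.431·(0.201−0.062) = +0.126.

+0.13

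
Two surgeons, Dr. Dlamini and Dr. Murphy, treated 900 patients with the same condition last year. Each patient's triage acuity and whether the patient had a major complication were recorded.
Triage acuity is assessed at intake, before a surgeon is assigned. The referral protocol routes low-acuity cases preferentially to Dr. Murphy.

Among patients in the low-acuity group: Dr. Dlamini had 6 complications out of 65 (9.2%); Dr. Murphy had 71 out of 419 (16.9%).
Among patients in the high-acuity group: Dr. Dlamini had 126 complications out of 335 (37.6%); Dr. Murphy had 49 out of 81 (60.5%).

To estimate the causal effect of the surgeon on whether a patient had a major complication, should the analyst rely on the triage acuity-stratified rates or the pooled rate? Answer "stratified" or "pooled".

stratified

Triage acuity satisfies the back-door criterion: it is not a descendant of the surgeon, and it blocks the spurious path from surgeon to outcome. Adjusting for it (i.e., using the within-triage acuity rates) gives the causal effect.
Within each level — low-acuity: 9.2% vs 16.9%; high-acuity: 37.6% vs 60.5% — Dr. Dlamini is lower every time.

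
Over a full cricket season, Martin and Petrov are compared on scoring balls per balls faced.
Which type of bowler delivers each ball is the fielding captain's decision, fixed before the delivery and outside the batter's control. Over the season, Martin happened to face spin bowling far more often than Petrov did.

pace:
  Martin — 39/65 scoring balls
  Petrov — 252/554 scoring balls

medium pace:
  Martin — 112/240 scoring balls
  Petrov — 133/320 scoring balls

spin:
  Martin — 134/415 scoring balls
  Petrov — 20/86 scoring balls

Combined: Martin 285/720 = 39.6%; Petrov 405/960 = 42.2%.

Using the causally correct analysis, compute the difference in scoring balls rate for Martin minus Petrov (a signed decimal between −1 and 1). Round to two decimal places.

Bowling type differs across players for reasons unrelated to any effect of the player itself, and it separately predicts the outcome — a classic confounder. We must compare within bowling type levels.
Adjusting over the population distribution of bowling type: 0.368·(0.600−0.455) + 0.333·(0.467−0.416) + 0.298·(0.323−0.233) = +0.097.

+0.10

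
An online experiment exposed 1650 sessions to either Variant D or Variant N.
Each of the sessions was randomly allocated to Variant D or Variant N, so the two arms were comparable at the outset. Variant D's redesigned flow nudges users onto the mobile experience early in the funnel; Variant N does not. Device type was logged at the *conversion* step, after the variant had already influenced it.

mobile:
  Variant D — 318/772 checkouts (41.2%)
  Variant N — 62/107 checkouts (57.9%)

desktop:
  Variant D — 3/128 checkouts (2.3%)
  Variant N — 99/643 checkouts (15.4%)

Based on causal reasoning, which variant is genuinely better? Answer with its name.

The distribution of device type is itself part of what the variant does — it is an intermediate outcome. Holding it fixed would remove that part of the effect; the total effect is the pooled difference.
Pooled: Variant D 35.7% vs Variant N 21.5%; Variant D is higher overall.

Variant D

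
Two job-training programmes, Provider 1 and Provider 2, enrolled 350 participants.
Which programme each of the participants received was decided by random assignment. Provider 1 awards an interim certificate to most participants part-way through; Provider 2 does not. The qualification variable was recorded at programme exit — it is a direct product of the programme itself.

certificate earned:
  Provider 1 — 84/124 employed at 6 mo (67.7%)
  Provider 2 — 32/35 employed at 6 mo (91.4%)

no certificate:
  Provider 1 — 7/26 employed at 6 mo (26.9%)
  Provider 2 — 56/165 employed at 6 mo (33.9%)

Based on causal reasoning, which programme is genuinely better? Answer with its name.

Provider 1

Provider 2 is higher inside every qualification attained during the programme stratum but Provider 1 is higher in aggregate. Whether to stratify depends on how qualification attained during the programme relates to the programme.
The distribution of qualification attained during the programme is itself part of what the programme does — it is an intermediate outcome. Holding it fixed would remove that part of the effect; the total effect is the pooled difference.
Pooled: Provider 1 60.7% vs Provider 2 44.0%; Provider 1 is higher overall.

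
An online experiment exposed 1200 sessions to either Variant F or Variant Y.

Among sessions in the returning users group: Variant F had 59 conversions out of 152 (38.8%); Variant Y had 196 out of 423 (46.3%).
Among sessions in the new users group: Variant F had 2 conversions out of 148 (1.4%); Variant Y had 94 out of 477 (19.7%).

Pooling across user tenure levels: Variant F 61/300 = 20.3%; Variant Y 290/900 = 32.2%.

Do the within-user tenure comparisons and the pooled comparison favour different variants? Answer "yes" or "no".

Within each user tenure level (returning users 38.8% vs 46.3%; new users 1.4% vs 19.7%), Variant Y has the higher rate every time. Pooled: 20.3% vs 32.2% — Variant Y has the higher rate overall. They agree.

no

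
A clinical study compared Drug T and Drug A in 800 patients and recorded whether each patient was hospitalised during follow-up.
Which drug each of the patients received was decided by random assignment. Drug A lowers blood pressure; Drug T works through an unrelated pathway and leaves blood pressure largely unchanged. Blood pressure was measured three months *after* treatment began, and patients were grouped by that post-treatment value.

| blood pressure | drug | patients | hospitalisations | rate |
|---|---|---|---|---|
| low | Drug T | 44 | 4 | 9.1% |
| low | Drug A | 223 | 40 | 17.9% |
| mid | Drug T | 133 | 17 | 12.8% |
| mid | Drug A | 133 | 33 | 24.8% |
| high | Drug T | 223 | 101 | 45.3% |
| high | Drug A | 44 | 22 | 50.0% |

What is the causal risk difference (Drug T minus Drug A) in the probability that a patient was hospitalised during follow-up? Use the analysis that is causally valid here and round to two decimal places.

Because the drug influences blood pressure, blood pressure is a post-treatment mediator, not a confounder. Stratifying on it would bias the estimate; the causal effect is the crude pooled difference.
The causal difference is the pooled difference: 0.305 − 0.237 = +0.068.

+0.07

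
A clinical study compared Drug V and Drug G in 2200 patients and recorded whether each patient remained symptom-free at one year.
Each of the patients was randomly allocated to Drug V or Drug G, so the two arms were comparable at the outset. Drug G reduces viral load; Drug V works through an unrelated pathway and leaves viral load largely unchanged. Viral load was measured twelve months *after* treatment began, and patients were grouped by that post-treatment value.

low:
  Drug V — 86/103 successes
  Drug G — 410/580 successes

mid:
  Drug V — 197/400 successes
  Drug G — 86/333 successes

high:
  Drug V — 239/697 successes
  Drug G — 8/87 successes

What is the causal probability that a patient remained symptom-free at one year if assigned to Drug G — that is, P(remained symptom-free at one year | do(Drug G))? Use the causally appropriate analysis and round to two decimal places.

Because the drug influences viral load, viral load is a post-treatment mediator, not a confounder. Stratifying on it would bias the estimate; the causal effect is the crude pooled difference.
So P(outcome | do(Drug G)) is just the pooled rate for Drug G: 504/1000 = 0.504.

0.50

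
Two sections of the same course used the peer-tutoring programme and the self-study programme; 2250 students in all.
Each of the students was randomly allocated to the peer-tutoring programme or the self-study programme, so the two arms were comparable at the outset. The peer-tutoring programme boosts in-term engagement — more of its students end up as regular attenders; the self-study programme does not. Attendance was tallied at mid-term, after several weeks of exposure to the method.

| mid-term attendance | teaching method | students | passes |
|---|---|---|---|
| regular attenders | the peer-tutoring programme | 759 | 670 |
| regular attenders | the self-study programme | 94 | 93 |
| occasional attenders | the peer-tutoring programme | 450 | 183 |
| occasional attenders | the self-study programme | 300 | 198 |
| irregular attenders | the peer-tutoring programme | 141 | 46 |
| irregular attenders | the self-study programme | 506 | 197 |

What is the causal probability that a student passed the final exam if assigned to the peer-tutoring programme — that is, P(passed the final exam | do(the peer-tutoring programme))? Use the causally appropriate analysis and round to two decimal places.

Mid-term attendance here is a post-treatment variable shaped by the teaching method; conditioning on it would introduce bias rather than remove it. The overall comparison is the causal one.
So P(outcome | do(the peer-tutoring programme)) is just the pooled rate for the peer-tutoring programme: 899/1350 = 0.666.

0.67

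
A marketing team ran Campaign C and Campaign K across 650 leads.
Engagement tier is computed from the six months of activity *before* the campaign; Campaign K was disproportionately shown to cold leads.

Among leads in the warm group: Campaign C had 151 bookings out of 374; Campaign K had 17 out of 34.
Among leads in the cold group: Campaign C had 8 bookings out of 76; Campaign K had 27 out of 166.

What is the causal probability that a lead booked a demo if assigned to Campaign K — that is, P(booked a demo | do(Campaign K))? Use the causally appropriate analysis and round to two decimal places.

0.37

Engagement tier is set before the campaign has any effect — it is not caused by the campaign — and it independently drives the outcome. That makes it a confounder, so the causal comparison is within engagement tier levels.
Standardising Campaign K to the population engagement tier mix: 0.628·17/34 + 0.372·27/166 = 0.374.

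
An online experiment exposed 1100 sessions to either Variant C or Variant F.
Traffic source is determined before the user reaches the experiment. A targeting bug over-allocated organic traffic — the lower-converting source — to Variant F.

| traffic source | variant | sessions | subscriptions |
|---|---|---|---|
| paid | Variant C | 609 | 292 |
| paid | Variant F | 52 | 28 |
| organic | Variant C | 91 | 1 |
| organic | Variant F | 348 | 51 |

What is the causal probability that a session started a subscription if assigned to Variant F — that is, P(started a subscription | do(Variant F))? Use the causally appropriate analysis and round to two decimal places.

Variant F is higher inside every traffic source stratum but Variant C is higher in aggregate. Whether to stratify depends on how traffic source relates to the variant.
Traffic source satisfies the back-door criterion: it is not a descendant of the variant, and it blocks the spurious path from variant to outcome. Adjusting for it (i.e., using the within-traffic source rates) gives the causal effect.
Standardising Variant F to the population traffic source mix: 0.601·28/52 + 0.399·51/348 = 0.382.

0.38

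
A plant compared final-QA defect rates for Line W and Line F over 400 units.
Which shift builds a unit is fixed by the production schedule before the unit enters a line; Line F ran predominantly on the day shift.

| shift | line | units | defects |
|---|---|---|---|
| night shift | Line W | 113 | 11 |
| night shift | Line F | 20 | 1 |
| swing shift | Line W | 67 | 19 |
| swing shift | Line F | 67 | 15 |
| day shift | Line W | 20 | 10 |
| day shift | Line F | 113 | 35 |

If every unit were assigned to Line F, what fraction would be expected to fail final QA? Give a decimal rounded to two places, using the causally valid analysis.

The shift-specific comparison favours Line F throughout, but the pooled figures favour Line W. The question is whether to condition on shift.
Since shift is a pre-existing factor (not a product of the line) and it affects the outcome on its own, it is a confounder. The stratified rates, not the pooled rate, identify the causal effect.
Standardising Line F to the population shift mix: 0.333·1/20 + 0.335·15/67 + 0.333·35/113 = 0.195.

0.19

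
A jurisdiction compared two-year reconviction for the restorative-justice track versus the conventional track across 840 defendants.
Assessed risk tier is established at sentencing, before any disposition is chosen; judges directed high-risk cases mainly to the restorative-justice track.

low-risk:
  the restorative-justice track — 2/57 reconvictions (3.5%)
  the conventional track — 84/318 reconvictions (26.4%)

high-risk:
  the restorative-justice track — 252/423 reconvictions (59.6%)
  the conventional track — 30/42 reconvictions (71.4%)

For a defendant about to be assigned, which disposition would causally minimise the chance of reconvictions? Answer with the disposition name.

The imbalance in assessed risk tier arose from how defendants were allocated, not from anything the disposition did; and assessed risk tier independently affects the outcome. The pooled gap is confounded — condition on assessed risk tier.
Within each level — low-risk: 3.5% vs 26.4%; high-risk: 59.6% vs 71.4% — the restorative-justice track is lower every time.

the restorative-justice track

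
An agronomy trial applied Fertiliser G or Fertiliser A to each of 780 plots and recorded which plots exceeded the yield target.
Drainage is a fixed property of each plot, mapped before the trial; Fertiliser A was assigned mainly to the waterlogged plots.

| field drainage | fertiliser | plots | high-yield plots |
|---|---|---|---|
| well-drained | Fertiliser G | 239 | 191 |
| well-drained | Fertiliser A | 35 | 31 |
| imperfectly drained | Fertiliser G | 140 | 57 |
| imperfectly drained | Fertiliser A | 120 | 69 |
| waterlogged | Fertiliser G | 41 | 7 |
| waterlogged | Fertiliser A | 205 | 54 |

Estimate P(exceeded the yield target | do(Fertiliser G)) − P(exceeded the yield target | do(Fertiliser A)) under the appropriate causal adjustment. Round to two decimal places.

The imbalance in field drainage arose from how plots were allocated, not from anything the fertiliser did; and field drainage independently affects the outcome. The pooled gap is confounded — condition on field drainage.
Adjusting over the population distribution of field drainage: 0.351·(0.799−0.886) + 0.333·(0.407−0.575) + 0.315·(0.171−0.263) = -0.116.

-0.12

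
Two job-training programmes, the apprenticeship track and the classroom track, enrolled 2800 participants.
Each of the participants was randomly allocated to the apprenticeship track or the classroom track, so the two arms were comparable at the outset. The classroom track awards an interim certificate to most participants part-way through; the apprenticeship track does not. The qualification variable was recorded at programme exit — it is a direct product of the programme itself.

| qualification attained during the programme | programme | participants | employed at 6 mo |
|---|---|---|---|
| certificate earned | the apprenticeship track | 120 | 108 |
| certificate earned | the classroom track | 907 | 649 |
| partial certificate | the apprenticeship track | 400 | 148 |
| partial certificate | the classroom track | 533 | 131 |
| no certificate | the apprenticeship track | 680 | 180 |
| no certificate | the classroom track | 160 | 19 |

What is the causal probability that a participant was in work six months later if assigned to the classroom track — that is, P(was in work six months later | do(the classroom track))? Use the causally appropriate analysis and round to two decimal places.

The stratified and pooled comparisons disagree (the apprenticeship track wins within each qualification attained during the programme; the classroom track wins overall), so the answer turns on the causal role of qualification attained during the programme.
The distribution of qualification attained during the programme is itself part of what the programme does — it is an intermediate outcome. Holding it fixed would remove that part of the effect; the total effect is the pooled difference.
So P(outcome | do(the classroom track)) is just the pooled rate for the classroom track: 799/1600 = 0.499.

0.50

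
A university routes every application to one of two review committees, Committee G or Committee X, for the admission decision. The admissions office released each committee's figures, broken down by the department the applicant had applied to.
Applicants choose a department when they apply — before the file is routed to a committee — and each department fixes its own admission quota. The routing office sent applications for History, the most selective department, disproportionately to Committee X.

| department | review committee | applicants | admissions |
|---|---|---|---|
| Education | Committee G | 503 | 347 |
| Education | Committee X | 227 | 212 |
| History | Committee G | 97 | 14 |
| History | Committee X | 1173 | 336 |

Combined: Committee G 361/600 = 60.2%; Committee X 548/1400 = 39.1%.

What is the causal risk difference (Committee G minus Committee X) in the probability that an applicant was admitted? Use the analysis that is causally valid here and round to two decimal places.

-0.18

Committee X is higher inside every department stratum but Committee G is higher in aggregate. Whether to stratify depends on how department relates to the review committee.
Nothing the review committee does changes department; the imbalance is an allocation artefact. With department also predicting the outcome, the pooled figure is confounded, and the within-stratum comparison is the causal one.
Adjusting over the population distribution of department: 0.365·(0.690−0.934) + 0.635·(0.144−0.286) = -0.179.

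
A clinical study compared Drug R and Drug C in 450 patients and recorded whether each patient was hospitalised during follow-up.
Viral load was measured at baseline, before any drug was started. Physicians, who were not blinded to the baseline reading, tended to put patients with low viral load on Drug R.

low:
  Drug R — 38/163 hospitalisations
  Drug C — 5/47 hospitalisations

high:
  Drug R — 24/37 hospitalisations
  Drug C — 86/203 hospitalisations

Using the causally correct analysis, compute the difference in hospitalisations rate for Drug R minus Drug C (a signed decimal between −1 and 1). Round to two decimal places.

The stratified and pooled comparisons disagree (Drug C wins within each viral load; Drug R wins overall), so the answer turns on the causal role of viral load.
Nothing the drug does changes viral load; the imbalance is an allocation artefact. With viral load also predicting the outcome, the pooled figure is confounded, and the within-stratum comparison is the causal one.
Adjusting over the population distribution of viral load: 0.467·(0.233−0.106) + 0.533·(0.649−0.424) = +0.179.

+0.18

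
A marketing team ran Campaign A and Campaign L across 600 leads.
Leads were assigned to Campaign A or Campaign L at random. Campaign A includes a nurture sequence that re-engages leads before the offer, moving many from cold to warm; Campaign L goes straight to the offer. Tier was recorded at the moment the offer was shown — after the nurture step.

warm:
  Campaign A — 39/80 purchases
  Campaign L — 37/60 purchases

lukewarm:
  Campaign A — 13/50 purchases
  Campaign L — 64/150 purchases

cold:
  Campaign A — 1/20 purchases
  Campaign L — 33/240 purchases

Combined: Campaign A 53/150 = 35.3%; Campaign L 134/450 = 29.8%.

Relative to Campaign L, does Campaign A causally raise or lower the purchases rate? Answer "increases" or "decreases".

increases

The distribution of engagement tier is itself part of what the campaign does — it is an intermediate outcome. Holding it fixed would remove that part of the effect; the total effect is the pooled difference.
Pooled: Campaign A 35.3% vs Campaign L 29.8%; Campaign A is higher overall.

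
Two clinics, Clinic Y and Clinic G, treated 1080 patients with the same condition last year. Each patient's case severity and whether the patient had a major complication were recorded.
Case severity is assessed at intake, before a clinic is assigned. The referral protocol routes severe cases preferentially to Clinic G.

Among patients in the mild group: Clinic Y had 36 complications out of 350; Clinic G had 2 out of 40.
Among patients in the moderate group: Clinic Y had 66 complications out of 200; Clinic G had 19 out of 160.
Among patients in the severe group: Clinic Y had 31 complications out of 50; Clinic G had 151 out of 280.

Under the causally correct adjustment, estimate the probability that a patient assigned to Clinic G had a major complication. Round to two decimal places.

The imbalance in case severity arose from how patients were allocated, not from anything the clinic did; and case severity independently affects the outcome. The pooled gap is confounded — condition on case severity.
Standardising Clinic G to the population case severity mix: 0.361·2/40 + 0.333·19/160 + 0.306·151/280 = 0.222.

0.22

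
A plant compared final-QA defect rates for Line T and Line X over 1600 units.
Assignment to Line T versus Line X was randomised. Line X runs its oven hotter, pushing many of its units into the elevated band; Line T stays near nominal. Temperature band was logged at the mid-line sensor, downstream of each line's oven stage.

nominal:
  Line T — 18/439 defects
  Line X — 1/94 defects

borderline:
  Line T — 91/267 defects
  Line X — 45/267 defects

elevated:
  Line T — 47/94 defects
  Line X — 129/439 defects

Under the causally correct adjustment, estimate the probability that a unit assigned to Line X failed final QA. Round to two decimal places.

The in-process temperature band-specific comparison favours Line X throughout, but the pooled figures favour Line T. The question is whether to condition on in-process temperature band.
In-process temperature band here is a post-treatment variable shaped by the line; conditioning on it would introduce bias rather than remove it. The overall comparison is the causal one.
So P(outcome | do(Line X)) is just the pooled rate for Line X: 175/800 = 0.219.

0.22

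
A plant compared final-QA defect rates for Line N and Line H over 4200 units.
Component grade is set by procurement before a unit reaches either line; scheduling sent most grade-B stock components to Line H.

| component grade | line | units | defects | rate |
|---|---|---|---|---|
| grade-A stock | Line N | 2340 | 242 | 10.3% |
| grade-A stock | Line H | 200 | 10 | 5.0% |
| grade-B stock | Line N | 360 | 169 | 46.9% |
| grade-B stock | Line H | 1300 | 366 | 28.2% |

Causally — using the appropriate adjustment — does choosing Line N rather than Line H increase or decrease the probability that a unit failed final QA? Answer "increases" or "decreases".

increases

Component grade is set before the line has any effect — it is not caused by the line — and it independently drives the outcome. That makes it a confounder, so the causal comparison is within component grade levels.
Within each level — grade-A stock: 10.3% vs 5.0%; grade-B stock: 46.9% vs 28.2% — Line H is lower every time.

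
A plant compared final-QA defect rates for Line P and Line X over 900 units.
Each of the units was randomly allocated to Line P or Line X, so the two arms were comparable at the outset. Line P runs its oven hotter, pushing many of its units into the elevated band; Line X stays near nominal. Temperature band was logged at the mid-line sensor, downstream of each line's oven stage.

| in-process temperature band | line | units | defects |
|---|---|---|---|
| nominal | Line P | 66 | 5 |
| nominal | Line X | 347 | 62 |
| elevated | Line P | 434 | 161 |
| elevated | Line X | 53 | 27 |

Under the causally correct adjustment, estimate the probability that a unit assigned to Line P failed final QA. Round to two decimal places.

0.33

The in-process temperature band-specific comparison favours Line P throughout, but the pooled figures favour Line X. The question is whether to condition on in-process temperature band.
In-process temperature band is downstream of the line. One should not condition on a consequence of treatment, so the overall rates are the right comparison.
So P(outcome | do(Line P)) is just the pooled rate for Line P: 166/500 = 0.332.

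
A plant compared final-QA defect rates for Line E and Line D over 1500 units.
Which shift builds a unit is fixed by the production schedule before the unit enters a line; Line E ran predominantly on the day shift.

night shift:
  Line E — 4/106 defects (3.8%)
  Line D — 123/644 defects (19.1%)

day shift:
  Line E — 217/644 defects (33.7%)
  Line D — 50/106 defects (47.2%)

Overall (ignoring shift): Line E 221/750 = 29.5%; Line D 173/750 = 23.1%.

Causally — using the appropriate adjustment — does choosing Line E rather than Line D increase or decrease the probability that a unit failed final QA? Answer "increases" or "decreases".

decreases

Shift differs across lines for reasons unrelated to any effect of the line itself, and it separately predicts the outcome — a classic confounder. We must compare within shift levels.
Within each level — night shift: 3.8% vs 19.1%; day shift: 33.7% vs 47.2% — Line E is lower every time.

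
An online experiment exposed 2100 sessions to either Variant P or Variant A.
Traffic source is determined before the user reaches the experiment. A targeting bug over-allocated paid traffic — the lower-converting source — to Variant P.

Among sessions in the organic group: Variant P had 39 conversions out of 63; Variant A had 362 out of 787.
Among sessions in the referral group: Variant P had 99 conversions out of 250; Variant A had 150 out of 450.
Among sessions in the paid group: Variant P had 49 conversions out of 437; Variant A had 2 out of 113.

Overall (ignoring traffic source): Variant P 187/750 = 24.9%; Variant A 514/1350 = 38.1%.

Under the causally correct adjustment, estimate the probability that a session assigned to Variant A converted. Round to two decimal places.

The traffic source-specific comparison favours Variant P throughout, but the pooled figures favour Variant A. The question is whether to condition on traffic source.
Here traffic source is a common cause — it drives both which variant a case falls under and the outcome. The crude comparison mixes populations; the stratum-specific rates are the causally relevant ones.
Standardising Variant A to the population traffic source mix: 0.405·362/787 + 0.333·150/450 + 0.262·2/113 = 0.302.

0.30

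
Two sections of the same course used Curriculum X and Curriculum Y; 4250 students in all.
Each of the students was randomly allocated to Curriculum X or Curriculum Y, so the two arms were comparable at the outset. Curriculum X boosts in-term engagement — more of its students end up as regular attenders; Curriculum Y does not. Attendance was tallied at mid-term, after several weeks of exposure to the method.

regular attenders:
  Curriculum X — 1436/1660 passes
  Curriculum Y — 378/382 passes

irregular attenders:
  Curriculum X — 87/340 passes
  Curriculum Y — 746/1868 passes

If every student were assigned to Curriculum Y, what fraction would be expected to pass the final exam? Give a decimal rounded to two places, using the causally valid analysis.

0.50

Curriculum Y is higher inside every mid-term attendance stratum but Curriculum X is higher in aggregate. Whether to stratify depends on how mid-term attendance relates to the teaching method.
Mid-term attendance here is a post-treatment variable shaped by the teaching method; conditioning on it would introduce bias rather than remove it. The overall comparison is the causal one.
So P(outcome | do(Curriculum Y)) is just the pooled rate for Curriculum Y: 1124/2250 = 0.500.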